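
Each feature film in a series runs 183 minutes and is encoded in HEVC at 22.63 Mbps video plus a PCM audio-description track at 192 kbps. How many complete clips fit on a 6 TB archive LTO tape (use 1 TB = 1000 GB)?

191

183 min = 10980 s
Audio: 192 kbps = 0.192 Mbps.
Total bitrate: 22.822 Mbps.
Per item: 22.822 Mbps × 10980 s = 250,586 Mb = 31,323 MB.
Capacity: 6 TB = 48,000,000 Mb; 191.55 items → 191 complete.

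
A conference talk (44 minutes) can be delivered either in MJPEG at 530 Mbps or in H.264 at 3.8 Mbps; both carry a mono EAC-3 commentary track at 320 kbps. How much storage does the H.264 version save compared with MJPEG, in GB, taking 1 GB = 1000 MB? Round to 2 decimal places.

44 min = 2640 s
Audio: 320 kbps = 0.320 Mbps.
MJPEG: 530.320 Mbps × 2640 s = 1400044.8 Mb = 175.006 GB.
H.264: 4.120 Mbps × 2640 s = 10876.8 Mb = 1.360 GB.
Saving: 175.006 − 1.360 = 173.646 GB.

173.65 GB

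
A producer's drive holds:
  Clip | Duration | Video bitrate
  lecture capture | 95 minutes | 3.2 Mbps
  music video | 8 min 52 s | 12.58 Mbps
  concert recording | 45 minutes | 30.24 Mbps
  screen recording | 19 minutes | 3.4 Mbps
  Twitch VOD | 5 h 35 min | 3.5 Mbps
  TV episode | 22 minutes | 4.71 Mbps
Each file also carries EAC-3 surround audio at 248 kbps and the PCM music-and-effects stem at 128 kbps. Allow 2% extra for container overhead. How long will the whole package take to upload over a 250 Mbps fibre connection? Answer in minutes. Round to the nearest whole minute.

14 minutes

Audio total: 248 + 128 = 376 kbps = 0.376 Mbps.
lecture capture: 3.576 Mbps × 5700 s × 1.02 = 20790.9 Mb
music video: 12.956 Mbps × 532 s × 1.02 = 7030.4 Mb
concert recording: 30.616 Mbps × 2700 s × 1.02 = 84316.5 Mb
screen recording: 3.776 Mbps × 1140 s × 1.02 = 4390.7 Mb
Twitch VOD: 3.876 Mbps × 20100 s × 1.02 = 79465.8 Mb
TV episode: 5.086 Mbps × 1320 s × 1.02 = 6847.8 Mb
Total: 202842.0 Mb = 25355.3 MB.
At 250 Mbps: 202842.0 / 250 = 811 s ≈ 13.5 minutes.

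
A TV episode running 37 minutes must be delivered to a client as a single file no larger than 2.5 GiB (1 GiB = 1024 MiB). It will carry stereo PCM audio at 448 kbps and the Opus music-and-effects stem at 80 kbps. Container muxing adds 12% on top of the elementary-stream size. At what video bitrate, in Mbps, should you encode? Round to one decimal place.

8.1 Mbps

Budget: 2.5 GiB = 21474.8 Mb.
Stream payload after overhead: 21474.8 / 1.12 = 19174.0 Mb.
37 min = 2220 s
Total bitrate budget: 19174.0 Mb / 2220 s = 8.637 Mbps.
Audio total: 448 + 80 = 528 kbps = 0.528 Mbps.
Video: 8.637 − 0.528 = 8.109 Mbps.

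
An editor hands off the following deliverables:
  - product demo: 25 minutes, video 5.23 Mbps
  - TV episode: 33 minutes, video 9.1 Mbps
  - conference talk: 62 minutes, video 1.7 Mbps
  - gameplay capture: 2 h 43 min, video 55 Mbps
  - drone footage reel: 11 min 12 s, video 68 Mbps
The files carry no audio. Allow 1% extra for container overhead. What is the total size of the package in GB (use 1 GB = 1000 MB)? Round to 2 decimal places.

product demo: 5.230 Mbps × 1500 s × 1.01 = 7923.4 Mb
TV episode: 9.100 Mbps × 1980 s × 1.01 = 18198.2 Mb
conference talk: 1.700 Mbps × 3720 s × 1.01 = 6387.2 Mb
gameplay capture: 55.000 Mbps × 9780 s × 1.01 = 543279.0 Mb
drone footage reel: 68.000 Mbps × 672 s × 1.01 = 46153.0 Mb
Total: 621940.8 Mb = 77742.6 MB.
= 77.74 GB.

77.74 GB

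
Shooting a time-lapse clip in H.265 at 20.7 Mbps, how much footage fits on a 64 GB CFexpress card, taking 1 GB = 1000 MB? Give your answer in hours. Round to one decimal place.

Capacity: 64 GB = 512,000 Mb.
Recording time: 512,000 / 20.700 = 24,734 s ≈ 6.87 hours.

6.9 hours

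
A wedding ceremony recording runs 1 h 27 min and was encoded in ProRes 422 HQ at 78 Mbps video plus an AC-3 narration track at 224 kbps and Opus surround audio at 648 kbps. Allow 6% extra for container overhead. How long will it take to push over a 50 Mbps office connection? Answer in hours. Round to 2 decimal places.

1 h 27 min = 87 min = 5220 s
Audio total: 224 + 648 = 872 kbps = 0.872 Mbps.
Total bitrate: 78.872 Mbps.
File: 78.872 Mbps × 5220 s = 411711.8 Mb.
With 6% container overhead: ×1.06. → 436414.6 Mb.
At 50 Mbps: 436414.6 / 50 = 8728.3 s ≈ 2.42 hours.

2.42 hours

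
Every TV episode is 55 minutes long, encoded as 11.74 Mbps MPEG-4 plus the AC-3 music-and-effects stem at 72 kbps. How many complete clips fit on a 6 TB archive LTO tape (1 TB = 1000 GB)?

55 min = 3300 s
Audio: 72 kbps = 0.072 Mbps.
Total bitrate: 11.812 Mbps.
Per item: 11.812 Mbps × 3300 s = 38,980 Mb = 4,872 MB.
Capacity: 6 TB = 48,000,000 Mb; 1231.41 items → 1231 complete.

1231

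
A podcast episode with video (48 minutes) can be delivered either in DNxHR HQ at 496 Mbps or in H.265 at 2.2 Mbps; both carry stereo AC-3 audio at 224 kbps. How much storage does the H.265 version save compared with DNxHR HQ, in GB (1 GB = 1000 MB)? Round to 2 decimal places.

48 min = 2880 s
Audio: 224 kbps = 0.224 Mbps.
DNxHR HQ: 496.224 Mbps × 2880 s = 1429125.1 Mb = 178.641 GB.
H.265: 2.424 Mbps × 2880 s = 6981.1 Mb = 0.873 GB.
Saving: 178.641 − 0.873 = 177.768 GB.

177.77 GB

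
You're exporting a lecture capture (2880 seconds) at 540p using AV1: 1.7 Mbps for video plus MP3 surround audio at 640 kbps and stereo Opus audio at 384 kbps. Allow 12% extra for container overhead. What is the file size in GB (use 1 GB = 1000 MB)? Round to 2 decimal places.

Audio total: 640 + 384 = 1024 kbps = 1.024 Mbps.
Total bitrate: 1.7 + 1.024 = 2.724 Mbps.
Stream data: 2.724 Mbps × 2880 s = 7845.1 Mb.
With 12% container overhead: ×1.12.
8,787 Mb ÷ 8 = 1,098 MB → 1.098 GB.

1.10 GB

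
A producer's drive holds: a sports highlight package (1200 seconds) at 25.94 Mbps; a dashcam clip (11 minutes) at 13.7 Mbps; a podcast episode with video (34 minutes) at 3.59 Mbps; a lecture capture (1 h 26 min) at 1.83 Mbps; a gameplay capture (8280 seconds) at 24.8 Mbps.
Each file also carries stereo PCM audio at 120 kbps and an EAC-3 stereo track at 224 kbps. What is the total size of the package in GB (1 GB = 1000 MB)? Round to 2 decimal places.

33.53 GB

Audio total: 120 + 224 = 344 kbps = 0.344 Mbps.
sports highlight package: 26.284 Mbps × 1200 s = 31540.8 Mb
dashcam clip: 14.044 Mbps × 660 s = 9269.0 Mb
podcast episode with video: 3.934 Mbps × 2040 s = 8025.4 Mb
lecture capture: 2.174 Mbps × 5160 s = 11217.8 Mb
gameplay capture: 25.144 Mbps × 8280 s = 208192.3 Mb
Total: 268245.4 Mb = 33530.7 MB.
= 33.53 GB.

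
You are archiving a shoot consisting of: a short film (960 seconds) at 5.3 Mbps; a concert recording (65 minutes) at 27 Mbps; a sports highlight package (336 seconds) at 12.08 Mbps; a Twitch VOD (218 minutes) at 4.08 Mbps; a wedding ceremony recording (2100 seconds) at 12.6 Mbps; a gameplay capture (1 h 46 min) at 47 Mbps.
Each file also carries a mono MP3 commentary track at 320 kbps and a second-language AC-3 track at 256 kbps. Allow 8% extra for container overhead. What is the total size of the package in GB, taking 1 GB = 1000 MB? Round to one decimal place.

Audio total: 320 + 256 = 576 kbps = 0.576 Mbps.
short film: 5.876 Mbps × 960 s × 1.08 = 6092.2 Mb
concert recording: 27.576 Mbps × 3900 s × 1.08 = 116150.1 Mb
sports highlight package: 12.656 Mbps × 336 s × 1.08 = 4592.6 Mb
Twitch VOD: 4.656 Mbps × 13080 s × 1.08 = 65772.5 Mb
wedding ceremony recording: 13.176 Mbps × 2100 s × 1.08 = 29883.2 Mb
gameplay capture: 47.576 Mbps × 6360 s × 1.08 = 326790.0 Mb
Total: 549280.7 Mb = 68660.1 MB.
= 68.66 GB.

68.7 GB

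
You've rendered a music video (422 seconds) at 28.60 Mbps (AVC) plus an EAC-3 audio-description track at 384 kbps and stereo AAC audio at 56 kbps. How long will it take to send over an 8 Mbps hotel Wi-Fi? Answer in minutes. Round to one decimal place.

25.5 minutes

Audio total: 384 + 56 = 440 kbps = 0.440 Mbps.
Total bitrate: 29.040 Mbps.
File: 29.040 Mbps × 422 s = 12254.9 Mb.
At 8 Mbps: 12254.9 / 8 = 1531.9 s ≈ 25.5 minutes.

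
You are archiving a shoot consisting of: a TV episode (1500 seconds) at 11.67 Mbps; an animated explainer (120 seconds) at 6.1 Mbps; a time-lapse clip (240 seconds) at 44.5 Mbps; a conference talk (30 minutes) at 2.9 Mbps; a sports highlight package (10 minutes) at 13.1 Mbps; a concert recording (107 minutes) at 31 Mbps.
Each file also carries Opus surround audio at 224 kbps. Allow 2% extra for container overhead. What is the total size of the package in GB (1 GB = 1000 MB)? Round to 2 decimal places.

31.03 GB

Audio: 224 kbps = 0.224 Mbps.
TV episode: 11.894 Mbps × 1500 s × 1.02 = 18197.8 Mb
animated explainer: 6.324 Mbps × 120 s × 1.02 = 774.1 Mb
time-lapse clip: 44.724 Mbps × 240 s × 1.02 = 10948.4 Mb
conference talk: 3.124 Mbps × 1800 s × 1.02 = 5735.7 Mb
sports highlight package: 13.324 Mbps × 600 s × 1.02 = 8154.3 Mb
concert recording: 31.224 Mbps × 6420 s × 1.02 = 204467.2 Mb
Total: 248277.5 Mb = 31034.7 MB.
= 31.03 GB.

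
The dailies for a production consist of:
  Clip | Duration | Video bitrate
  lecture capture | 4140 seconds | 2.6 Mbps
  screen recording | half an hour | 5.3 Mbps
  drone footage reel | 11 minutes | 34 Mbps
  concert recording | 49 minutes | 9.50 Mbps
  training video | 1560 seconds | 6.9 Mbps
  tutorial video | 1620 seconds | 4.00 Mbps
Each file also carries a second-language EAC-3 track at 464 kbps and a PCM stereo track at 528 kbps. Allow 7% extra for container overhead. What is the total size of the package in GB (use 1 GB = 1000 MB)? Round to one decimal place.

Audio total: 464 + 528 = 992 kbps = 0.992 Mbps.
lecture capture: 3.592 Mbps × 4140 s × 1.07 = 15911.8 Mb
screen recording: 6.292 Mbps × 1800 s × 1.07 = 12118.4 Mb
drone footage reel: 34.992 Mbps × 660 s × 1.07 = 24711.4 Mb
concert recording: 10.492 Mbps × 2940 s × 1.07 = 33005.7 Mb
training video: 7.892 Mbps × 1560 s × 1.07 = 13173.3 Mb
tutorial video: 4.992 Mbps × 1620 s × 1.07 = 8653.1 Mb
Total: 107573.8 Mb = 13446.7 MB.
= 13.45 GB.

13.4 GB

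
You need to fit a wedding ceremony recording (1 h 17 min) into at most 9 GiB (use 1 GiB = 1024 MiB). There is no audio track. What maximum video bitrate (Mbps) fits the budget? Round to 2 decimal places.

16.73 Mbps

Budget: 9 GiB = 77309.4 Mb.
1 h 17 min = 77 min = 4620 s
Total bitrate budget: 77309.4 Mb / 4620 s = 16.734 Mbps.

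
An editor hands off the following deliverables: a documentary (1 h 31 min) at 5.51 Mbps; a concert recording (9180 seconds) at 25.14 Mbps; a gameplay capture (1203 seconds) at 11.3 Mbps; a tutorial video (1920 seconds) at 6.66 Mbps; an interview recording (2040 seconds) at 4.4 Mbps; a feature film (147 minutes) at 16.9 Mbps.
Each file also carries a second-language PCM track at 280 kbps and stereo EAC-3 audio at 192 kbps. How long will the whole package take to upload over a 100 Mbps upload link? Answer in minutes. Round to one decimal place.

76.5 minutes

Audio total: 280 + 192 = 472 kbps = 0.472 Mbps.
documentary: 5.982 Mbps × 5460 s = 32661.7 Mb
concert recording: 25.612 Mbps × 9180 s = 235118.2 Mb
gameplay capture: 11.772 Mbps × 1203 s = 14161.7 Mb
tutorial video: 7.132 Mbps × 1920 s = 13693.4 Mb
interview recording: 4.872 Mbps × 2040 s = 9938.9 Mb
feature film: 17.372 Mbps × 8820 s = 153221.0 Mb
Total: 458795.0 Mb = 57349.4 MB.
At 100 Mbps: 458795.0 / 100 = 4588 s ≈ 76.5 minutes.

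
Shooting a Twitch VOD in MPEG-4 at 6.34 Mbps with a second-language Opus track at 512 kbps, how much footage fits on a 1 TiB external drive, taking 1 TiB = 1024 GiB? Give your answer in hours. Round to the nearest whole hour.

357 hours

Audio: 512 kbps = 0.512 Mbps.
Total bitrate: 6.34 + 0.512 = 6.852 Mbps.
Capacity: 1 TiB = 8,796,093 Mb.
Recording time: 8,796,093 / 6.852 = 1,283,726 s ≈ 357 hours.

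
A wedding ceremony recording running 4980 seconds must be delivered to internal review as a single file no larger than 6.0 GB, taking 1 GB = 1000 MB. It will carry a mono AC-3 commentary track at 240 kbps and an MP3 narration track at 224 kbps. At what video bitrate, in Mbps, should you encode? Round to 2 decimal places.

Budget: 6.0 GB = 48000.0 Mb.
Total bitrate budget: 48000.0 Mb / 4980 s = 9.639 Mbps.
Audio total: 240 + 224 = 464 kbps = 0.464 Mbps.
Video: 9.639 − 0.464 = 9.175 Mbps.

9.17 Mbps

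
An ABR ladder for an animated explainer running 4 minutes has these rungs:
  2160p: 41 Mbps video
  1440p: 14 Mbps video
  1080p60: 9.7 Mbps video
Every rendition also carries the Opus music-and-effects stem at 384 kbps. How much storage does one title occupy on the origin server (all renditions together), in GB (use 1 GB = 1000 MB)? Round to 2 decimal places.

1.98 GB

4 min = 240 s
Audio: 384 kbps = 0.384 Mbps.
Sum of rendition bitrates: (41+0.384) + (14+0.384) + (9.7+0.384) = 65.852 Mbps.
× 240 s = 15,804 Mb = 1,976 MB = 1.976 GB.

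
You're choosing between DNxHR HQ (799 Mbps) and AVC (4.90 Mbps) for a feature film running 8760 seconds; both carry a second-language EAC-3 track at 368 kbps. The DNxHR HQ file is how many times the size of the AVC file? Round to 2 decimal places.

151.74

Audio: 368 kbps = 0.368 Mbps.
DNxHR HQ: 799.368 Mbps × 8760 s = 7002463.7 Mb = 815.194 GiB.
AVC: 5.268 Mbps × 8760 s = 46147.7 Mb = 5.372 GiB.
Ratio: 815.194 / 5.372 = 151.740.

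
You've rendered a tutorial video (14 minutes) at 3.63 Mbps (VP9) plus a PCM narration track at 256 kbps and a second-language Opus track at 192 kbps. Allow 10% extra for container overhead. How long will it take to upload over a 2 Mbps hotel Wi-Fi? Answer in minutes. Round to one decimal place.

14 min = 840 s
Audio total: 256 + 192 = 448 kbps = 0.448 Mbps.
Total bitrate: 4.078 Mbps.
File: 4.078 Mbps × 840 s = 3425.5 Mb.
With 10% container overhead: ×1.10. → 3768.1 Mb.
At 2 Mbps: 3768.1 / 2 = 1884.0 s ≈ 31.4 minutes.

31.4 minutes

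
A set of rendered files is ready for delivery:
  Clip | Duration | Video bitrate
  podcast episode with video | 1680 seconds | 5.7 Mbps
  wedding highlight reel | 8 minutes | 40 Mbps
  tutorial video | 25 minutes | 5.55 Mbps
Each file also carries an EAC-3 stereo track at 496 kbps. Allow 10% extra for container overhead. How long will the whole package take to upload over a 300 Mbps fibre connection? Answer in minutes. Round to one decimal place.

Audio: 496 kbps = 0.496 Mbps.
podcast episode with video: 6.196 Mbps × 1680 s × 1.10 = 11450.2 Mb
wedding highlight reel: 40.496 Mbps × 480 s × 1.10 = 21381.9 Mb
tutorial video: 6.046 Mbps × 1500 s × 1.10 = 9975.9 Mb
Total: 42808.0 Mb = 5351.0 MB.
At 300 Mbps: 42808.0 / 300 = 143 s ≈ 2.38 minutes.

2.4 minutes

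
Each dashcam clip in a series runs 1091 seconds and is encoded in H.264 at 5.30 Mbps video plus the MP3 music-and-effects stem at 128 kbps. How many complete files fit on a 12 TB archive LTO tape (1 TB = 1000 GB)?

Audio: 128 kbps = 0.128 Mbps.
Total bitrate: 5.428 Mbps.
Per item: 5.428 Mbps × 1091 s = 5,922 Mb = 740.2 MB.
Capacity: 12 TB = 96,000,000 Mb; 16210.88 items → 16210 complete.

16210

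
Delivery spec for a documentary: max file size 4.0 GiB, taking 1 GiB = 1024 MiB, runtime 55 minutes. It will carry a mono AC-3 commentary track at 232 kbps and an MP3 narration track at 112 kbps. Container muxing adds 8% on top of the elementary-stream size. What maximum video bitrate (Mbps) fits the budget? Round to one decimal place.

9.3 Mbps

Budget: 4.0 GiB = 34359.7 Mb.
Stream payload after overhead: 34359.7 / 1.08 = 31814.6 Mb.
55 min = 3300 s
Total bitrate budget: 31814.6 Mb / 3300 s = 9.641 Mbps.
Audio total: 232 + 112 = 344 kbps = 0.344 Mbps.
Video: 9.641 − 0.344 = 9.297 Mbps.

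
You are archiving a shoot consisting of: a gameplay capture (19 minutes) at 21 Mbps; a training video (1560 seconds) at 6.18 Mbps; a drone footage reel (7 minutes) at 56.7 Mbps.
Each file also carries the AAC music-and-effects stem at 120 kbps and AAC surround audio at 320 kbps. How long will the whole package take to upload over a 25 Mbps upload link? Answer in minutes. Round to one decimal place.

39.2 minutes

Audio total: 120 + 320 = 440 kbps = 0.440 Mbps.
gameplay capture: 21.440 Mbps × 1140 s = 24441.6 Mb
training video: 6.620 Mbps × 1560 s = 10327.2 Mb
drone footage reel: 57.140 Mbps × 420 s = 23998.8 Mb
Total: 58767.6 Mb = 7345.9 MB.
At 25 Mbps: 58767.6 / 25 = 2351 s ≈ 39.2 minutes.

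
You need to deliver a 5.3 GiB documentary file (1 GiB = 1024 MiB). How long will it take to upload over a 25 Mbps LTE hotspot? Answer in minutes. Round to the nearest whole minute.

30 minutes

File: 5.3 GiB = 45526.7 Mb.
At 25 Mbps: 45526.7 / 25 = 1821.1 s ≈ 30.4 minutes.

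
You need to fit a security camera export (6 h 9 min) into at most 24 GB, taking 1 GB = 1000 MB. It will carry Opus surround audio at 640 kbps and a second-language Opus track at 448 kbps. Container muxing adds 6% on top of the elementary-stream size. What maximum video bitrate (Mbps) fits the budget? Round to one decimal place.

Budget: 24 GB = 192000.0 Mb.
Stream payload after overhead: 192000.0 / 1.06 = 181132.1 Mb.
6 h 9 min = 369 min = 22140 s
Total bitrate budget: 181132.1 Mb / 22140 s = 8.181 Mbps.
Audio total: 640 + 448 = 1088 kbps = 1.088 Mbps.
Video: 8.181 − 1.088 = 7.093 Mbps.

7.1 Mbps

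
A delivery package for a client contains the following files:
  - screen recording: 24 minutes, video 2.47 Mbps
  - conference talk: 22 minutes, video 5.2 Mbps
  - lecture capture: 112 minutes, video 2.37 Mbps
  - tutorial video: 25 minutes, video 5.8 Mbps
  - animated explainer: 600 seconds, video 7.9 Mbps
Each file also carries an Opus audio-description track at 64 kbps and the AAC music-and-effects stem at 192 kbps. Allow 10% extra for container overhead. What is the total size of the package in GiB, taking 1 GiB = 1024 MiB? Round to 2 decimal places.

5.47 GiB

Audio total: 64 + 192 = 256 kbps = 0.256 Mbps.
screen recording: 2.726 Mbps × 1440 s × 1.10 = 4318.0 Mb
conference talk: 5.456 Mbps × 1320 s × 1.10 = 7922.1 Mb
lecture capture: 2.626 Mbps × 6720 s × 1.10 = 19411.4 Mb
tutorial video: 6.056 Mbps × 1500 s × 1.10 = 9992.4 Mb
animated explainer: 8.156 Mbps × 600 s × 1.10 = 5383.0 Mb
Total: 47026.8 Mb = 5878.4 MB.
= 5.475 GiB.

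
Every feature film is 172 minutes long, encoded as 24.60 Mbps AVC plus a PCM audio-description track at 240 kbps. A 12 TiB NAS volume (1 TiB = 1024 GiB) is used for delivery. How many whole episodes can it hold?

172 min = 10320 s
Audio: 240 kbps = 0.240 Mbps.
Total bitrate: 24.840 Mbps.
Per item: 24.840 Mbps × 10320 s = 256,349 Mb = 32,044 MB.
Capacity: 12 TiB = 105,553,116 Mb; 411.76 items → 411 complete.

411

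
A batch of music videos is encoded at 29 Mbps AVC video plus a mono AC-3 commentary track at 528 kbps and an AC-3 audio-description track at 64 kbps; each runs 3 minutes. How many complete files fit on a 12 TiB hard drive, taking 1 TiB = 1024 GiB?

3 min = 180 s
Audio total: 528 + 64 = 592 kbps = 0.592 Mbps.
Total bitrate: 29.592 Mbps.
Per item: 29.592 Mbps × 180 s = 5,327 Mb = 665.8 MB.
Capacity: 12 TiB = 105,553,116 Mb; 19816.38 items → 19816 complete.

19816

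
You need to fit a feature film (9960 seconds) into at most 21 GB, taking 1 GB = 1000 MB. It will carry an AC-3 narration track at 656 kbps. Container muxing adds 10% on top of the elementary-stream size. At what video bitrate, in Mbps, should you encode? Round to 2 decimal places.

14.68 Mbps

Budget: 21 GB = 168000.0 Mb.
Stream payload after overhead: 168000.0 / 1.10 = 152727.3 Mb.
Total bitrate budget: 152727.3 Mb / 9960 s = 15.334 Mbps.
Audio: 656 kbps = 0.656 Mbps.
Video: 15.334 − 0.656 = 14.678 Mbps.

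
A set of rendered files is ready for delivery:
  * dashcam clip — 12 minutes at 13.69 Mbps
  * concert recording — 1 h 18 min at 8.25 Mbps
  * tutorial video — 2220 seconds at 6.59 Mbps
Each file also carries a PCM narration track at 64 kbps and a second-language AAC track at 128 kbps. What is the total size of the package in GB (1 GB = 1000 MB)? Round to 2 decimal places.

Audio total: 64 + 128 = 192 kbps = 0.192 Mbps.
dashcam clip: 13.882 Mbps × 720 s = 9995.0 Mb
concert recording: 8.442 Mbps × 4680 s = 39508.6 Mb
tutorial video: 6.782 Mbps × 2220 s = 15056.0 Mb
Total: 64559.6 Mb = 8070.0 MB.
= 8.070 GB.

8.07 GB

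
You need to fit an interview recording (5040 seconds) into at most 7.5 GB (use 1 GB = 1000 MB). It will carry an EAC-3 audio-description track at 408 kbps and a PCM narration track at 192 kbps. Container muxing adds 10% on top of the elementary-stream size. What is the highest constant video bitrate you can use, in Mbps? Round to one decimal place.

10.2 Mbps

Budget: 7.5 GB = 60000.0 Mb.
Stream payload after overhead: 60000.0 / 1.10 = 54545.5 Mb.
Total bitrate budget: 54545.5 Mb / 5040 s = 10.823 Mbps.
Audio total: 408 + 192 = 600 kbps = 0.600 Mbps.
Video: 10.823 − 0.600 = 10.223 Mbps.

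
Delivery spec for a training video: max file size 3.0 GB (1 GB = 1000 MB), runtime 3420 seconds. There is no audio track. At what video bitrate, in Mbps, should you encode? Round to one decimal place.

Budget: 3.0 GB = 24000.0 Mb.
Total bitrate budget: 24000.0 Mb / 3420 s = 7.018 Mbps.

7.0 Mbps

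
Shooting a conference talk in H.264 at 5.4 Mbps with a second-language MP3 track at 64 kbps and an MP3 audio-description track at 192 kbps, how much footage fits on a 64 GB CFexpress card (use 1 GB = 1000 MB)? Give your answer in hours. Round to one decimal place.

25.1 hours

Audio total: 64 + 192 = 256 kbps = 0.256 Mbps.
Total bitrate: 5.4 + 0.256 = 5.656 Mbps.
Capacity: 64 GB = 512,000 Mb.
Recording time: 512,000 / 5.656 = 90,523 s ≈ 25.1 hours.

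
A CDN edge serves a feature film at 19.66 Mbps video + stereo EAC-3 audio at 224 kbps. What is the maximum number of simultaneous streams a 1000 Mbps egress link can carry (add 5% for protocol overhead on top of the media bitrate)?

47

Audio: 224 kbps = 0.224 Mbps.
Per-viewer media rate: 19.884 Mbps.
On the wire with 5% overhead: 20.878 Mbps.
1000 Mbps = 1,000 Mbps; 1,000 / 20.878 = 47.90 → 47 viewers.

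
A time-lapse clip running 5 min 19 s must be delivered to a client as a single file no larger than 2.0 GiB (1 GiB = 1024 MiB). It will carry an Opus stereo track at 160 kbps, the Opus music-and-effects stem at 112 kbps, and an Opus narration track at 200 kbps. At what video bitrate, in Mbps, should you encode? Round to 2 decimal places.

53.38 Mbps

Budget: 2.0 GiB = 17179.9 Mb.
5 min 19 s = 319 s
Total bitrate budget: 17179.9 Mb / 319 s = 53.855 Mbps.
Audio total: 160 + 112 + 200 = 472 kbps = 0.472 Mbps.
Video: 53.855 − 0.472 = 53.383 Mbps.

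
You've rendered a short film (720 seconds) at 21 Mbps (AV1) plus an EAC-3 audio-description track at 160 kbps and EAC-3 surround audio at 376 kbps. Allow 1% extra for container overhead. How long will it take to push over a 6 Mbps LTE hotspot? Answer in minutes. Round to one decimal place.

Audio total: 160 + 376 = 536 kbps = 0.536 Mbps.
Total bitrate: 21.536 Mbps.
File: 21.536 Mbps × 720 s = 15505.9 Mb.
With 1% container overhead: ×1.01. → 15661.0 Mb.
At 6 Mbps: 15661.0 / 6 = 2610.2 s ≈ 43.5 minutes.

43.5 minutes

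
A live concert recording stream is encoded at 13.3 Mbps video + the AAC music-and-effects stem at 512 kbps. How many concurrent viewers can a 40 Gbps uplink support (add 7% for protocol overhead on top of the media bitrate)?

2706

Audio: 512 kbps = 0.512 Mbps.
Per-viewer media rate: 13.812 Mbps.
On the wire with 7% overhead: 14.779 Mbps.
40 Gbps = 40,000 Mbps; 40,000 / 14.779 = 2706.57 → 2706 viewers.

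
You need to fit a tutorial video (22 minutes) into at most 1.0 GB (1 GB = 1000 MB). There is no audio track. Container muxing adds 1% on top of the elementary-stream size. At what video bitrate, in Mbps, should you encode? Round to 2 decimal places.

Budget: 1.0 GB = 8000.0 Mb.
Stream payload after overhead: 8000.0 / 1.01 = 7920.8 Mb.
22 min = 1320 s
Total bitrate budget: 7920.8 Mb / 1320 s = 6.001 Mbps.

6.00 Mbps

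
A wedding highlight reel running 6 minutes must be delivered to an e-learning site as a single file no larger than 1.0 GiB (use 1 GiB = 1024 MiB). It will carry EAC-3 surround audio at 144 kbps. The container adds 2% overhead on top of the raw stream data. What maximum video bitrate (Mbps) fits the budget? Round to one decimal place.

23.2 Mbps

Budget: 1.0 GiB = 8589.9 Mb.
Stream payload after overhead: 8589.9 / 1.02 = 8421.5 Mb.
6 min = 360 s
Total bitrate budget: 8421.5 Mb / 360 s = 23.393 Mbps.
Audio: 144 kbps = 0.144 Mbps.
Video: 23.393 − 0.144 = 23.249 Mbps.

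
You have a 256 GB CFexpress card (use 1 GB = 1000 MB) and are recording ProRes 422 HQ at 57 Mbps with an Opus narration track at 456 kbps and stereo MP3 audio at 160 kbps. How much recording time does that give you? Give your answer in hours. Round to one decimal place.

9.9 hours

Audio total: 456 + 160 = 616 kbps = 0.616 Mbps.
Total bitrate: 57 + 0.616 = 57.616 Mbps.
Capacity: 256 GB = 2,048,000 Mb.
Recording time: 2,048,000 / 57.616 = 35,546 s ≈ 9.87 hours.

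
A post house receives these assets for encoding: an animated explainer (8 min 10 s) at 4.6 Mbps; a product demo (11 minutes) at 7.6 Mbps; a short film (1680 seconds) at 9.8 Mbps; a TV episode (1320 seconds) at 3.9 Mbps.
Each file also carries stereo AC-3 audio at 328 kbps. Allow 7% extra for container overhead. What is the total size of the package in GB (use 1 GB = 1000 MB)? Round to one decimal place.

Audio: 328 kbps = 0.328 Mbps.
animated explainer: 4.928 Mbps × 490 s × 1.07 = 2583.8 Mb
product demo: 7.928 Mbps × 660 s × 1.07 = 5598.8 Mb
short film: 10.128 Mbps × 1680 s × 1.07 = 18206.1 Mb
TV episode: 4.228 Mbps × 1320 s × 1.07 = 5971.6 Mb
Total: 32360.2 Mb = 4045.0 MB.
= 4.045 GB.

4.0 GB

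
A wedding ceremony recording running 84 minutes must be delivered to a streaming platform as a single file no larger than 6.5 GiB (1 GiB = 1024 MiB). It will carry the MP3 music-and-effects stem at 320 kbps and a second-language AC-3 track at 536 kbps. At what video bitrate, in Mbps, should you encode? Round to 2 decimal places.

10.22 Mbps

Budget: 6.5 GiB = 55834.6 Mb.
84 min = 5040 s
Total bitrate budget: 55834.6 Mb / 5040 s = 11.078 Mbps.
Audio total: 320 + 536 = 856 kbps = 0.856 Mbps.
Video: 11.078 − 0.856 = 10.222 Mbps.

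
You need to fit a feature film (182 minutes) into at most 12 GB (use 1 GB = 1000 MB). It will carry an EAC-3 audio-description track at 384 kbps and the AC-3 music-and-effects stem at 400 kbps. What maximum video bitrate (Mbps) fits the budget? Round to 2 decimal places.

Budget: 12 GB = 96000.0 Mb.
182 min = 10920 s
Total bitrate budget: 96000.0 Mb / 10920 s = 8.791 Mbps.
Audio total: 384 + 400 = 784 kbps = 0.784 Mbps.
Video: 8.791 − 0.784 = 8.007 Mbps.

8.01 Mbps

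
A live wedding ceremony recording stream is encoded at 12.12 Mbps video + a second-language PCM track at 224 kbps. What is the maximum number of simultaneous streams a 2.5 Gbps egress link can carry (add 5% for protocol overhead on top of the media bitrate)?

Audio: 224 kbps = 0.224 Mbps.
Per-viewer media rate: 12.344 Mbps.
On the wire with 5% overhead: 12.961 Mbps.
2.5 Gbps = 2,500 Mbps; 2,500 / 12.961 = 192.88 → 192 viewers.

192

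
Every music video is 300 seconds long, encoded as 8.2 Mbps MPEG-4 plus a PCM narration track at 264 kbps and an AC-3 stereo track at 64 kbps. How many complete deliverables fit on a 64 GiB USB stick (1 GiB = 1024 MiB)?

214

Audio total: 264 + 64 = 328 kbps = 0.328 Mbps.
Total bitrate: 8.528 Mbps.
Per item: 8.528 Mbps × 300 s = 2,558 Mb = 319.8 MB.
Capacity: 64 GiB = 549,756 Mb; 214.88 items → 214 complete.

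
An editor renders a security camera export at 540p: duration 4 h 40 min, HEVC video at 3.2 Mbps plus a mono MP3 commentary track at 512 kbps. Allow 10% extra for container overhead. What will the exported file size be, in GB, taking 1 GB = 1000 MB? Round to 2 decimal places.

8.57 GB

4 h 40 min = 280 min = 16800 s
Audio: 512 kbps = 0.512 Mbps.
Total bitrate: 3.2 + 0.512 = 3.712 Mbps.
Stream data: 3.712 Mbps × 16800 s = 62361.6 Mb.
With 10% container overhead: ×1.10.
68,598 Mb ÷ 8 = 8,575 MB → 8.575 GB.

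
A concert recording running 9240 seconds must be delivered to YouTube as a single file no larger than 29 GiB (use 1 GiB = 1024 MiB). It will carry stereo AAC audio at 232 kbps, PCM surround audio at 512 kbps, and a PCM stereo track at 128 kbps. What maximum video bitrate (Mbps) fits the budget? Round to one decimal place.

Budget: 29 GiB = 249108.1 Mb.
Total bitrate budget: 249108.1 Mb / 9240 s = 26.960 Mbps.
Audio total: 232 + 512 + 128 = 872 kbps = 0.872 Mbps.
Video: 26.960 − 0.872 = 26.088 Mbps.

26.1 Mbps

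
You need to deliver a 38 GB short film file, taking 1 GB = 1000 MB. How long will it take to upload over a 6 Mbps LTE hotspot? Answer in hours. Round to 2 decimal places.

14.07 hours

File: 38 GB = 304000.0 Mb.
At 6 Mbps: 304000.0 / 6 = 50666.7 s ≈ 14.1 hours.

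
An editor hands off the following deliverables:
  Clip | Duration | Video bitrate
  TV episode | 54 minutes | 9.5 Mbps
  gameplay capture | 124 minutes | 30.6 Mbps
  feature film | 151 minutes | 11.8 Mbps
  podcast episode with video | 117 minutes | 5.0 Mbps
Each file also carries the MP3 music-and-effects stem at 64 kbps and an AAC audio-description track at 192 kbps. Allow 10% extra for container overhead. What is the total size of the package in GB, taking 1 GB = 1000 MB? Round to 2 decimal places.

Audio total: 64 + 192 = 256 kbps = 0.256 Mbps.
TV episode: 9.756 Mbps × 3240 s × 1.10 = 34770.4 Mb
gameplay capture: 30.856 Mbps × 7440 s × 1.10 = 252525.5 Mb
feature film: 12.056 Mbps × 9060 s × 1.10 = 120150.1 Mb
podcast episode with video: 5.256 Mbps × 7020 s × 1.10 = 40586.8 Mb
Total: 448032.8 Mb = 56004.1 MB.
= 56.00 GB.

56.00 GB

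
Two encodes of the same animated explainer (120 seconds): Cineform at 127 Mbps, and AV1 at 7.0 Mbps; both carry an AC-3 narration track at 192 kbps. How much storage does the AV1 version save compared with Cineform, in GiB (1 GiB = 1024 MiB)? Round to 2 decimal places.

1.68 GiB

Audio: 192 kbps = 0.192 Mbps.
Cineform: 127.192 Mbps × 120 s = 15263.0 Mb = 1.777 GiB.
AV1: 7.192 Mbps × 120 s = 863.0 Mb = 0.100 GiB.
Saving: 1.777 − 0.100 = 1.676 GiB.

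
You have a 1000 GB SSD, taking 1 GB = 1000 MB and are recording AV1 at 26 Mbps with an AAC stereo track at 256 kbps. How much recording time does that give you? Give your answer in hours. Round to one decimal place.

84.6 hours

Audio: 256 kbps = 0.256 Mbps.
Total bitrate: 26 + 0.256 = 26.256 Mbps.
Capacity: 1000 GB = 8,000,000 Mb.
Recording time: 8,000,000 / 26.256 = 304,692 s ≈ 84.6 hours.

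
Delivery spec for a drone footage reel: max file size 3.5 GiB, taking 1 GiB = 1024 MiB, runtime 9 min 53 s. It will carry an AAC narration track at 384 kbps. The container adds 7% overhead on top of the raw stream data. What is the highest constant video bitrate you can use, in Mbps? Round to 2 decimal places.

Budget: 3.5 GiB = 30064.8 Mb.
Stream payload after overhead: 30064.8 / 1.07 = 28097.9 Mb.
9 min 53 s = 593 s
Total bitrate budget: 28097.9 Mb / 593 s = 47.383 Mbps.
Audio: 384 kbps = 0.384 Mbps.
Video: 47.383 − 0.384 = 46.999 Mbps.

47.00 Mbps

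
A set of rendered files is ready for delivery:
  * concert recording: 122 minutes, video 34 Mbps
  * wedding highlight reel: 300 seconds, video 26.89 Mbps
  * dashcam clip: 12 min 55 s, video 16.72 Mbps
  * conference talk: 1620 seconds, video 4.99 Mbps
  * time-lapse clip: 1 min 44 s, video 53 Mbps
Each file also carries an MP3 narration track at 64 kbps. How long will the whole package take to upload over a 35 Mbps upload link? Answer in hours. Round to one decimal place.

Audio: 64 kbps = 0.064 Mbps.
concert recording: 34.064 Mbps × 7320 s = 249348.5 Mb
wedding highlight reel: 26.954 Mbps × 300 s = 8086.2 Mb
dashcam clip: 16.784 Mbps × 775 s = 13007.6 Mb
conference talk: 5.054 Mbps × 1620 s = 8187.5 Mb
time-lapse clip: 53.064 Mbps × 104 s = 5518.7 Mb
Total: 284148.4 Mb = 35518.6 MB.
At 35 Mbps: 284148.4 / 35 = 8119 s ≈ 2.26 hours.

2.3 hours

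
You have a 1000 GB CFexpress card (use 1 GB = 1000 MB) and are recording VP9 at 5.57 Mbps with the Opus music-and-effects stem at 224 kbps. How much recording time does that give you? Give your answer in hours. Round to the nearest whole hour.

Audio: 224 kbps = 0.224 Mbps.
Total bitrate: 5.57 + 0.224 = 5.794 Mbps.
Capacity: 1000 GB = 8,000,000 Mb.
Recording time: 8,000,000 / 5.794 = 1,380,739 s ≈ 384 hours.

384 hours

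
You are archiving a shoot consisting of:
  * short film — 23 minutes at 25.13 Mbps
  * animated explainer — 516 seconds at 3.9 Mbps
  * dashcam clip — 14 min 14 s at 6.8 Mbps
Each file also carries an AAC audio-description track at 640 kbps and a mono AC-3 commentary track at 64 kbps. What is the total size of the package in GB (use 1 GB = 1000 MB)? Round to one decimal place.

5.6 GB

Audio total: 640 + 64 = 704 kbps = 0.704 Mbps.
short film: 25.834 Mbps × 1380 s = 35650.9 Mb
animated explainer: 4.604 Mbps × 516 s = 2375.7 Mb
dashcam clip: 7.504 Mbps × 854 s = 6408.4 Mb
Total: 44435.0 Mb = 5554.4 MB.
= 5.554 GB.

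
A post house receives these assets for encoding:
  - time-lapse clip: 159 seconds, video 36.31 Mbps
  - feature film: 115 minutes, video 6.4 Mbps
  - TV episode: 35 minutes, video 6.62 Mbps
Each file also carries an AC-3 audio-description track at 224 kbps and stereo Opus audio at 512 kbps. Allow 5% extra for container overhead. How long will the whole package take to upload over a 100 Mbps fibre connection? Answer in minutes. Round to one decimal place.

Audio total: 224 + 512 = 736 kbps = 0.736 Mbps.
time-lapse clip: 37.046 Mbps × 159 s × 1.05 = 6184.8 Mb
feature film: 7.136 Mbps × 6900 s × 1.05 = 51700.3 Mb
TV episode: 7.356 Mbps × 2100 s × 1.05 = 16220.0 Mb
Total: 74105.1 Mb = 9263.1 MB.
At 100 Mbps: 74105.1 / 100 = 741 s ≈ 12.4 minutes.

12.4 minutes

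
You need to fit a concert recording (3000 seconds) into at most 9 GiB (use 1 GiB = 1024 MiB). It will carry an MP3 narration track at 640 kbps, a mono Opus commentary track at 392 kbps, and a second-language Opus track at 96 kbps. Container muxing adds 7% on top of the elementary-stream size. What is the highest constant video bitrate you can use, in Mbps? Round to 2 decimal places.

22.96 Mbps

Budget: 9 GiB = 77309.4 Mb.
Stream payload after overhead: 77309.4 / 1.07 = 72251.8 Mb.
Total bitrate budget: 72251.8 Mb / 3000 s = 24.084 Mbps.
Audio total: 640 + 392 + 96 = 1128 kbps = 1.128 Mbps.
Video: 24.084 − 1.128 = 22.956 Mbps.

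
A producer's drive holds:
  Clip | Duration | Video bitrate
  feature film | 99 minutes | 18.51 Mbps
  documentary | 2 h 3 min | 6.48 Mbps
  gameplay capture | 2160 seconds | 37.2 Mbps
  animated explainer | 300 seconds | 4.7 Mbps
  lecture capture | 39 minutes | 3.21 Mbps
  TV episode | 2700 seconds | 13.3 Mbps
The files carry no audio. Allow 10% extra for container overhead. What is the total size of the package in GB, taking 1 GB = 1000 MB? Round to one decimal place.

feature film: 18.510 Mbps × 5940 s × 1.10 = 120944.3 Mb
documentary: 6.480 Mbps × 7380 s × 1.10 = 52604.6 Mb
gameplay capture: 37.200 Mbps × 2160 s × 1.10 = 88387.2 Mb
animated explainer: 4.700 Mbps × 300 s × 1.10 = 1551.0 Mb
lecture capture: 3.210 Mbps × 2340 s × 1.10 = 8262.5 Mb
TV episode: 13.300 Mbps × 2700 s × 1.10 = 39501.0 Mb
Total: 311250.7 Mb = 38906.3 MB.
= 38.91 GB.

38.9 GB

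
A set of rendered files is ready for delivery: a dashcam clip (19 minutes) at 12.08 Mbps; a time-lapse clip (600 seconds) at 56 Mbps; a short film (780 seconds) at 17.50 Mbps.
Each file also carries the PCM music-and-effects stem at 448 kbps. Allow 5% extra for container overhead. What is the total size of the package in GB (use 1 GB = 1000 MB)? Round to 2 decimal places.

Audio: 448 kbps = 0.448 Mbps.
dashcam clip: 12.528 Mbps × 1140 s × 1.05 = 14996.0 Mb
time-lapse clip: 56.448 Mbps × 600 s × 1.05 = 35562.2 Mb
short film: 17.948 Mbps × 780 s × 1.05 = 14699.4 Mb
Total: 65257.7 Mb = 8157.2 MB.
= 8.157 GB.

8.16 GB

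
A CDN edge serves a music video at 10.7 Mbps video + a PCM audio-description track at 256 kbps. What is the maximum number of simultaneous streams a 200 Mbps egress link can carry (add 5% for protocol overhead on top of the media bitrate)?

Audio: 256 kbps = 0.256 Mbps.
Per-viewer media rate: 10.956 Mbps.
On the wire with 5% overhead: 11.504 Mbps.
200 Mbps = 200.0 Mbps; 200.0 / 11.504 = 17.39 → 17 viewers.

17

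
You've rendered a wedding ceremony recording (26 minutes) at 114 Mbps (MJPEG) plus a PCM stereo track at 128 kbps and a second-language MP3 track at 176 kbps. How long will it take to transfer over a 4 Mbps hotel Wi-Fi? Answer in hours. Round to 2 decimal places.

26 min = 1560 s
Audio total: 128 + 176 = 304 kbps = 0.304 Mbps.
Total bitrate: 114.304 Mbps.
File: 114.304 Mbps × 1560 s = 178314.2 Mb.
At 4 Mbps: 178314.2 / 4 = 44578.6 s ≈ 12.4 hours.

12.38 hours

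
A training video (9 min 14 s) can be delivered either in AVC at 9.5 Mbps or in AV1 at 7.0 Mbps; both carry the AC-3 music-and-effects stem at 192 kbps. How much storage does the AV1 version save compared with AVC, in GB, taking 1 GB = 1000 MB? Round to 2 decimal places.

9 min 14 s = 554 s
Audio: 192 kbps = 0.192 Mbps.
AVC: 9.692 Mbps × 554 s = 5369.4 Mb = 0.671 GB.
AV1: 7.192 Mbps × 554 s = 3984.4 Mb = 0.498 GB.
Saving: 0.671 − 0.498 = 0.173 GB.

0.17 GB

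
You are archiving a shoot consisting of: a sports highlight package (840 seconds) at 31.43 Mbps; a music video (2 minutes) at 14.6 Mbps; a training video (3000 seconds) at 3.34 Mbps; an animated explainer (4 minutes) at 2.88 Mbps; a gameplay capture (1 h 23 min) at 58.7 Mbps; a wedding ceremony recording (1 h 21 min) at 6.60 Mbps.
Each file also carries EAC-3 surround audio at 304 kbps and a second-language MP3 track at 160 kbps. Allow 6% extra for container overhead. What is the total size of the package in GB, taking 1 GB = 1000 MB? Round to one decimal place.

49.0 GB

Audio total: 304 + 160 = 464 kbps = 0.464 Mbps.
sports highlight package: 31.894 Mbps × 840 s × 1.06 = 28398.4 Mb
music video: 15.064 Mbps × 120 s × 1.06 = 1916.1 Mb
training video: 3.804 Mbps × 3000 s × 1.06 = 12096.7 Mb
animated explainer: 3.344 Mbps × 240 s × 1.06 = 850.7 Mb
gameplay capture: 59.164 Mbps × 4980 s × 1.06 = 312314.9 Mb
wedding ceremony recording: 7.064 Mbps × 4860 s × 1.06 = 36390.9 Mb
Total: 391967.8 Mb = 48996.0 MB.
= 49.00 GB.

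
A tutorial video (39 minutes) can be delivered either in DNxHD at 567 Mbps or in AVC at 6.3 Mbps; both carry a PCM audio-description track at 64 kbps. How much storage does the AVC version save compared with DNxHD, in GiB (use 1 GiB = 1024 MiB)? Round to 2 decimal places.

152.74 GiB

39 min = 2340 s
Audio: 64 kbps = 0.064 Mbps.
DNxHD: 567.064 Mbps × 2340 s = 1326929.8 Mb = 154.475 GiB.
AVC: 6.364 Mbps × 2340 s = 14891.8 Mb = 1.734 GiB.
Saving: 154.475 − 1.734 = 152.741 GiB.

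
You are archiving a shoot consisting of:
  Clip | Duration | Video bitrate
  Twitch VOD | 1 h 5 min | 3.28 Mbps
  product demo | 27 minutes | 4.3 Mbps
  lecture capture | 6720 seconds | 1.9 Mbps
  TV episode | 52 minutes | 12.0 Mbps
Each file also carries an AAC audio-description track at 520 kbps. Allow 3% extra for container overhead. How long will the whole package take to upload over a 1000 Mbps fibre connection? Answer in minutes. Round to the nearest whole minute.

Audio: 520 kbps = 0.520 Mbps.
Twitch VOD: 3.800 Mbps × 3900 s × 1.03 = 15264.6 Mb
product demo: 4.820 Mbps × 1620 s × 1.03 = 8042.7 Mb
lecture capture: 2.420 Mbps × 6720 s × 1.03 = 16750.3 Mb
TV episode: 12.520 Mbps × 3120 s × 1.03 = 40234.3 Mb
Total: 80291.8 Mb = 10036.5 MB.
At 1000 Mbps: 80291.8 / 1000 = 80 s ≈ 1.34 minutes.

1 minutes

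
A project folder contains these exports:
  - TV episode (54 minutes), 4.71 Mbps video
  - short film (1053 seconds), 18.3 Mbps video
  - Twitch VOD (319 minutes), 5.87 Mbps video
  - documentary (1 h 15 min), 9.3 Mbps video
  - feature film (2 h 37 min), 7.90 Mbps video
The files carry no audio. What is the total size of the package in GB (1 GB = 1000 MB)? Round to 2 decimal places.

32.89 GB

TV episode: 4.710 Mbps × 3240 s = 15260.4 Mb
short film: 18.300 Mbps × 1053 s = 19269.9 Mb
Twitch VOD: 5.870 Mbps × 19140 s = 112351.8 Mb
documentary: 9.300 Mbps × 4500 s = 41850.0 Mb
feature film: 7.900 Mbps × 9420 s = 74418.0 Mb
Total: 263150.1 Mb = 32893.8 MB.
= 32.89 GB.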